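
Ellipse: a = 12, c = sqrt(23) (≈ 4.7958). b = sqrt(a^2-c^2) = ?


b^2 = 12^2 - (sqrt(23))^2 = 144 - 23 = 121
b = sqrt(121) = 11

b = 11


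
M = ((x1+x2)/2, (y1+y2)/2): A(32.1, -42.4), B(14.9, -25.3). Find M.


Mx = (32.1 + 14.9)/2 = 47.0/2 = 23.5000
My = (-42.4 - 25.3)/2 = -67.7/2 = -33.8500

(23.5000, -33.8500)


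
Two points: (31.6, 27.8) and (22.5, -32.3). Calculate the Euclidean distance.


dx = 22.5 - 31.6 = -9.1
dy = -32.3 - 27.8 = -60.1
d = sqrt(82.81 + 3612.01) = sqrt(3694.82) = 60.7850

60.7850


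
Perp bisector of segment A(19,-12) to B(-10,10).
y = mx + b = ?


Midpoint = (4.5, -1)
Slope of AB = dy/dx = 22/(-29) = -0.7586
Perp slope = -dx/dy = 29/22 = 1.3182
b = My - (perp slope)*Mx = -1 + (-29*4.5)/22 = -1 - 5.9318 = -6.9318

y = 1.3182x - 6.9318


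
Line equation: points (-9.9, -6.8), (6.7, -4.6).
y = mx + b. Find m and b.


m = (2.2)/(16.6) = 0.1325
b = y1 - m*x1 = -6.8 - (2.2*(-9.9))/(16.6) = -6.8 + 1.3120 = -5.4880

y = 0.1325x - 5.4880


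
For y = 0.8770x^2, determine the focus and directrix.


a = 0.8770
1/(4a) = 0.2851
Focus = (0, 0.2851)
Directrix: y = -0.2851

Focus = (0, 0.2851), Directrix: y = -0.2851


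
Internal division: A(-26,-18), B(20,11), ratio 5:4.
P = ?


Px = (5*20 + 4*(-26))/9 = -4/9 = -0.4444
Py = (5*11 + 4*(-18))/9 = -17/9 = -1.8889

P = (-0.4444, -1.8889)


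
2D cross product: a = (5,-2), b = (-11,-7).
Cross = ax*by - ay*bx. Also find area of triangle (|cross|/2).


cross = 5*(-7) + 2*(-11) = -35 - 22 = -57
Triangle area = |-57|/2 = 57/2 = 28.5000

cross = -57, triangle area = 28.5000


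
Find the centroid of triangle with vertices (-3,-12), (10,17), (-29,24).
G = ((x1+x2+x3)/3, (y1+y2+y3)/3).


Gx = (-3+10- 29)/3 = -22/3 = -7.3333
Gy = (-12+17+24)/3 = 29/3 = 9.6667

G = (-7.3333, 9.6667)


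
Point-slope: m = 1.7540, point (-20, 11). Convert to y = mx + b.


y - 11 = 1.7540(x + 20)
y = 1.7540x + 11 - 1.7540*(-20)
y = 1.7540x + 46.0800

y = 1.7540x + 46.0800


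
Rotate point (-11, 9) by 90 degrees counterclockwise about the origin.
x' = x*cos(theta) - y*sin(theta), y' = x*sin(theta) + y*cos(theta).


cos(90) = 0, sin(90) = 1
x' = -11*0 - 9*1 = -9
y' = -11*1 + 9*0 = -11

(-9, -11)


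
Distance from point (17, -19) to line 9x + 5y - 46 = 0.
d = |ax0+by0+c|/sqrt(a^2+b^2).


|9*17 + 5*(-19) - 46| = |12| = 12
sqrt(81 + 25) = sqrt(106) = 10.2956
d = 12/sqrt(106) = 1.1655

1.1655


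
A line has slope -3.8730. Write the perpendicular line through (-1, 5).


Perpendicular slope = -1/m1 = -1/(-3.8730) = 0.2582
b2 = y0 - m2*x0 = 5 - 1/(-3.8730) = 5 + 0.2582 = 5.2582

y = 0.2582x + 5.2582


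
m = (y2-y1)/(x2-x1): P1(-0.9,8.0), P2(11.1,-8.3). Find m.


dy = -8.3 - 8.0 = -16.3
dx = 11.1 + 0.9 = 12.0
m = -16.3/12.0 = -1.3583

m = -1.3583


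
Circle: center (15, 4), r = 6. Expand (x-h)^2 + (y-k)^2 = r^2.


(x-15)^2 + (y-4)^2 = 6^2
D = -2h = -30, E = -2k = -8
F = h^2+k^2-r^2 = 225+16-36 = 205

x^2 + y^2 - 30x - 8y + 205 = 0


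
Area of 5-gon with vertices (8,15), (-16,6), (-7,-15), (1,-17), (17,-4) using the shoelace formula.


sum(xi*y_{i+1}) = 8*6 - 16*(-15) - 7*(-17) + 1*(-4) + 17*15 = 658
sum(yi*x_{i+1}) = 15*(-16) + 6*(-7) - 15*1 - 17*17 - 4*8 = -618
Area = |658 + 618|/2 = 1276/2 = 638.0000

638.0000 sq units


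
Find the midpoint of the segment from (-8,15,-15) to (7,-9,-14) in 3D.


Mx = (-8+7)/2 = -0.5000
My = (15- 9)/2 = 3.0000
Mz = (-15- 14)/2 = -14.5000

M = (-0.5000, 3.0000, -14.5000)


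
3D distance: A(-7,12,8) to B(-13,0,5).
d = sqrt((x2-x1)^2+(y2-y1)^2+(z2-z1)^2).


dx=-6, dy=-12, dz=-3
d = sqrt(36+144+9) = sqrt(189) = 13.7477

13.7477


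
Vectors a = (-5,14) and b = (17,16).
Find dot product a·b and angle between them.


a·b = -5*17 + 14*16 = -85 + 224 = 139
|a| = sqrt(25+196) = 14.8661
|b| = sqrt(289+256) = 23.3452
cos(theta) = 139/(sqrt(221)*sqrt(545)) = 139/sqrt(120445) = 0.400516
theta = arccos(139/sqrt(120445)) = 66.3895 degrees

a·b = 139, theta = 66.3895 deg


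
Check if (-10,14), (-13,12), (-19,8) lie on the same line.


-10*(12-8) - 13*(8-14) - 19*(14-12)
= -40 + 78 - 38 = 0

Yes, collinear (determinant = 0)


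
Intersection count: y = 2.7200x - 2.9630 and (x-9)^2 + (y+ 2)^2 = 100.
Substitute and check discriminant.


Substitute y = 2.7200x - 2.9630: (x-9)^2 + (2.7200x- 2.9630+ 2)^2 = 100
Expand to Ax^2 + Bx + C = 0, where b-k = -0.963
A = 1+m^2 = 8.3984
B = 2(m(b-k) - h) = 2(2.7200*(-0.963) - 9) = -23.23872
C = h^2 + (b-k)^2 - r^2 = 81 + 0.927369 - 100 = -18.072631
disc = B^2-4AC = 540.0381 + 607.1247 = 1147.1628
disc > 0

2 intersection points


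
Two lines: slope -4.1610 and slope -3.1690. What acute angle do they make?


m1-m2 = -0.992
1+m1*m2 = 14.186209
tan(theta) = |-0.992/14.186209| = 0.069927
theta = arctan(|-0.992/14.186209|) = 4.0000 degrees (acute angle)

4.0000 degrees


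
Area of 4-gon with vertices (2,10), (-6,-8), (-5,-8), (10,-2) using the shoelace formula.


sum(xi*y_{i+1}) = 2*(-8) - 6*(-8) - 5*(-2) + 10*10 = 142
sum(yi*x_{i+1}) = 10*(-6) - 8*(-5) - 8*10 - 2*2 = -104
Area = |142 + 104|/2 = 246/2 = 123.0000

123.0000 sq units


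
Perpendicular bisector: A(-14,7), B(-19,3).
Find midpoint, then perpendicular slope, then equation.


Midpoint = (-16.5, 5)
Slope of AB = dy/dx = -4/(-5) = 0.8000
Perp slope = -dx/dy = -5/4 = -1.2500
b = My - (perp slope)*Mx = 5 + (-5*(-16.5))/(-4) = 5 - 20.6250 = -15.6250

y = -1.2500x - 15.6250


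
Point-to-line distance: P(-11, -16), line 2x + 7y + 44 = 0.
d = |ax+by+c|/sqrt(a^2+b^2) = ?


|2*(-11) + 7*(-16) + 44| = |-90| = 90
sqrt(4 + 49) = sqrt(53) = 7.2801
d = 90/sqrt(53) = 12.3625

12.3625


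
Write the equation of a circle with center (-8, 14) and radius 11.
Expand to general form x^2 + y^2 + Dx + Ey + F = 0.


(x+ 8)^2 + (y-14)^2 = 11^2
D = -2h = 16, E = -2k = -28
F = h^2+k^2-r^2 = 64+196-121 = 139

x^2 + y^2 + 16x - 28y + 139 = 0


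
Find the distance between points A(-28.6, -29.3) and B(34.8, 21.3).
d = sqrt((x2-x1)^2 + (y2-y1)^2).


dx = 34.8 + 28.6 = 63.4
dy = 21.3 + 29.3 = 50.6
d = sqrt(4019.56 + 2560.36) = sqrt(6579.92) = 81.1167

81.1167


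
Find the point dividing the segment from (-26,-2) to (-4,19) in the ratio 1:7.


Px = (1*(-4) + 7*(-26))/8 = -186/8 = -23.2500
Py = (1*19 + 7*(-2))/8 = 5/8 = 0.6250

P = (-23.2500, 0.6250)


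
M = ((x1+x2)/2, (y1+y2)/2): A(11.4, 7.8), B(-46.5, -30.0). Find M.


Mx = (11.4 - 46.5)/2 = -35.1/2 = -17.5500
My = (7.8 - 30.0)/2 = -22.2/2 = -11.1000

(-17.5500, -11.1000)


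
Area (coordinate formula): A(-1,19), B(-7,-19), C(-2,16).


-1*(-19-16) = 35
-7*(16-19) = 21
-2*(19+ 19) = -76
sum = -20
Area = |-20|/2 = 10.0000

10.0000 sq units


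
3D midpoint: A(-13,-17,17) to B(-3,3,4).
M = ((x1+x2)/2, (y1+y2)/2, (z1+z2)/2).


Mx = (-13- 3)/2 = -8.0000
My = (-17+3)/2 = -7.0000
Mz = (17+4)/2 = 10.5000

M = (-8.0000, -7.0000, 10.5000)


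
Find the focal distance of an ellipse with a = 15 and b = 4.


c^2 = 15^2 - 4^2 = 225 - 16 = 209
c = sqrt(209) = 14.4568

c = 14.4568


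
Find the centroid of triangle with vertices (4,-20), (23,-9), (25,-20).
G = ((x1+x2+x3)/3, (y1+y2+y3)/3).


Gx = (4+23+25)/3 = 52/3 = 17.3333
Gy = (-20- 9- 20)/3 = -49/3 = -16.3333

G = (17.3333, -16.3333)


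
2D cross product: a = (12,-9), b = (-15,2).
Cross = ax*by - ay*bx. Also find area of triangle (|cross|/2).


cross = 12*2 + 9*(-15) = 24 - 135 = -111
Triangle area = |-111|/2 = 111/2 = 55.5000

cross = -111, triangle area = 55.5000


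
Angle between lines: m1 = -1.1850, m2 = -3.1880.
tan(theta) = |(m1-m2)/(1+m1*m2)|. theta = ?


m1-m2 = 2.003
1+m1*m2 = 4.77778
tan(theta) = |2.003/4.77778| = 0.419232
theta = arctan(|2.003/4.77778|) = 22.7450 degrees (acute angle)

22.7450 degrees


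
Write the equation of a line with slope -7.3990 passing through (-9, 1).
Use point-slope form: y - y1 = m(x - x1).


y - 1 = -7.3990(x + 9)
y = -7.3990x + 1 + 7.3990*(-9)
y = -7.3990x - 65.5910

y = -7.3990x - 65.5910


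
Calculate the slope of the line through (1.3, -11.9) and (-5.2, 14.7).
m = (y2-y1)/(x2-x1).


dy = 14.7 + 11.9 = 26.6
dx = -5.2 - 1.3 = -6.5
m = 26.6/(-6.5) = -4.0923

m = -4.0923


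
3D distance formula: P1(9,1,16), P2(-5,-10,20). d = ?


dx=-14, dy=-11, dz=4
d = sqrt(196+121+16) = sqrt(333) = 18.2483

18.2483


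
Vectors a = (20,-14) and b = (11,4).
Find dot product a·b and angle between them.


a·b = 20*11 - 14*4 = 220 - 56 = 164
|a| = sqrt(400+196) = 24.4131
|b| = sqrt(121+16) = 11.7047
cos(theta) = 164/(sqrt(596)*sqrt(137)) = 164/sqrt(81652) = 0.573932
theta = arccos(164/sqrt(81652)) = 54.9751 degrees

a·b = 164, theta = 54.9751 deg


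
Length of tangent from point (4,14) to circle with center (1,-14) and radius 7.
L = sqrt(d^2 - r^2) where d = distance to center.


d = sqrt((4-1)^2 + (14+ 14)^2) = sqrt(9+784) = 28.1603
L = sqrt(793.0000 - 49) = sqrt(744.0000) = 27.2764

27.2764


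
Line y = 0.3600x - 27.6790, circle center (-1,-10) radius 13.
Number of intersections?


Substitute y = 0.3600x - 27.6790: (x+ 1)^2 + (0.3600x- 27.6790+ 10)^2 = 169
Expand to Ax^2 + Bx + C = 0, where b-k = -17.679
A = 1+m^2 = 1.1296
B = 2(m(b-k) - h) = 2(0.3600*(-17.679) + 1) = -10.72888
C = h^2 + (b-k)^2 - r^2 = 1 + 312.547041 - 169 = 144.547041
disc = B^2-4AC = 115.1089 - 653.1214 = -538.0125
disc < 0

0 intersection points


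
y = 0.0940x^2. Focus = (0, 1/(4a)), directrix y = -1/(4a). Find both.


a = 0.0940
1/(4a) = 2.6596
Focus = (0, 2.6596)
Directrix: y = -2.6596

Focus = (0, 2.6596), Directrix: y = -2.6596


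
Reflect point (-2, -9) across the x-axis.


Reflection rule for x-axis: (x, -y)
(-2, -9) -> (-2, 9)

(-2, 9)


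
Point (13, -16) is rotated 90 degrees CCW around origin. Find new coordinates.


cos(90) = 0, sin(90) = 1
x' = 13*0 + 16*1 = 16
y' = 13*1 - 16*0 = 13

(16, 13)


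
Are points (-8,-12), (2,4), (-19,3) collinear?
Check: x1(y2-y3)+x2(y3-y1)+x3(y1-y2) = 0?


-8*(4-3) + 2*(3+ 12) - 19*(-12-4)
= -8 + 30 + 304 = 326

No, not collinear (determinant = 326)


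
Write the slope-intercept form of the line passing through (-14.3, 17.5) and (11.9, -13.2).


m = (-30.7)/(26.2) = -1.1718
b = y1 - m*x1 = 17.5 - (-30.7*(-14.3))/(26.2) = 17.5 - 16.7561 = 0.7439

y = -1.1718x + 0.7439


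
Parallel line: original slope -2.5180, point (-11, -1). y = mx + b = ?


Parallel lines have equal slopes.
m2 = -2.5180
b2 = -1 + 2.5180*(-11) = -28.6980

y = -2.5180x - 28.6980


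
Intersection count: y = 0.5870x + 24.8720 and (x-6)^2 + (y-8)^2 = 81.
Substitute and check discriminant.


Substitute y = 0.5870x + 24.8720: (x-6)^2 + (0.5870x+24.8720-8)^2 = 81
Expand to Ax^2 + Bx + C = 0, where b-k = 16.872
A = 1+m^2 = 1.344569
B = 2(m(b-k) - h) = 2(0.5870*16.872 - 6) = 7.807728
C = h^2 + (b-k)^2 - r^2 = 36 + 284.664384 - 81 = 239.664384
disc = B^2-4AC = 60.9606 - 1288.9812 = -1228.0206
disc < 0

0 intersection points


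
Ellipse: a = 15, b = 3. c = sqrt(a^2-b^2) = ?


c^2 = 15^2 - 3^2 = 225 - 9 = 216
c = sqrt(216) = 14.6969

c = 14.6969


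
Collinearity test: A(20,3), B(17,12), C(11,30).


20*(12-30) + 17*(30-3) + 11*(3-12)
= -360 + 459 - 99 = 0

Yes, collinear (determinant = 0)


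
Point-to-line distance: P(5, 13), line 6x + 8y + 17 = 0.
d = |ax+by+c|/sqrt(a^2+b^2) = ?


|6*5 + 8*13 + 17| = |151| = 151
sqrt(36 + 64) = sqrt(100) = 10.0000
d = 151/sqrt(100) = 15.1000

15.1000


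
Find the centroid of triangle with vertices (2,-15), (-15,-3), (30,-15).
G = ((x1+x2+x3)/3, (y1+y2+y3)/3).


Gx = (2- 15+30)/3 = 17/3 = 5.6667
Gy = (-15- 3- 15)/3 = -33/3 = -11.0000

G = (5.6667, -11.0000)


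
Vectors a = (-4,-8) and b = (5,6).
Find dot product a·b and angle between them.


a·b = -4*5 - 8*6 = -20 - 48 = -68
|a| = sqrt(16+64) = 8.9443
|b| = sqrt(25+36) = 7.8102
cos(theta) = -68/(sqrt(80)*sqrt(61)) = -68/sqrt(4880) = -0.973417
theta = arccos(-68/sqrt(4880)) = 166.7595 degrees

a·b = -68, theta = 166.7595 deg


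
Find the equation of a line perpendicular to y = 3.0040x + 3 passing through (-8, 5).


Perpendicular slope = -1/m1 = -1/3.0040 = -0.3329
b2 = y0 - m2*x0 = 5 - 8/3.0040 = 5 - 2.6631 = 2.3369

y = -0.3329x + 2.3369


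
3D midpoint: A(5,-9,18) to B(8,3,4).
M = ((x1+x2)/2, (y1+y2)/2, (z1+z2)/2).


Mx = (5+8)/2 = 6.5000
My = (-9+3)/2 = -3.0000
Mz = (18+4)/2 = 11.0000

M = (6.5000, -3.0000, 11.0000)


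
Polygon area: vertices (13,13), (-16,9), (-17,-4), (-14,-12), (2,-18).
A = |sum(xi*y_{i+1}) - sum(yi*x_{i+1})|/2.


sum(xi*y_{i+1}) = 13*9 - 16*(-4) - 17*(-12) - 14*(-18) + 2*13 = 663
sum(yi*x_{i+1}) = 13*(-16) + 9*(-17) - 4*(-14) - 12*2 - 18*13 = -563
Area = |663 + 563|/2 = 1226/2 = 613.0000

613.0000 sq units


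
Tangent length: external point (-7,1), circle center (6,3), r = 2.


d = sqrt((-7-6)^2 + (1-3)^2) = sqrt(169+4) = 13.1529
L = sqrt(173.0000 - 4) = sqrt(169.0000) = 13.0000

13.0000


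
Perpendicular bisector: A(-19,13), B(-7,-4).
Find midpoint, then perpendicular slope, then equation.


Midpoint = (-13, 4.5)
Slope of AB = dy/dx = -17/12 = -1.4167
Perp slope = -dx/dy = 12/17 = 0.7059
b = My - (perp slope)*Mx = 4.5 + (12*(-13))/(-17) = 4.5 + 9.1765 = 13.6765

y = 0.7059x + 13.6765


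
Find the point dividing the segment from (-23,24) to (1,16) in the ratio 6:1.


Px = (6*1 + 1*(-23))/7 = -17/7 = -2.4286
Py = (6*16 + 1*24)/7 = 120/7 = 17.1429

P = (-2.4286, 17.1429)


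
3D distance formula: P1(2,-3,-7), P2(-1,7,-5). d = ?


dx=-3, dy=10, dz=2
d = sqrt(9+100+4) = sqrt(113) = 10.6301

10.6301


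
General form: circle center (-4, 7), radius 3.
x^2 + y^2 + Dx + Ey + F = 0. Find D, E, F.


(x+ 4)^2 + (y-7)^2 = 3^2
D = -2h = 8, E = -2k = -14
F = h^2+k^2-r^2 = 16+49-9 = 56

D = 8, E = -14, F = 56


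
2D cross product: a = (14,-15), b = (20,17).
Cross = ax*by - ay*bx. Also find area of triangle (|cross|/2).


cross = 14*17 + 15*20 = 238 + 300 = 538
Triangle area = |538|/2 = 538/2 = 269.0000

cross = 538, triangle area = 269.0000


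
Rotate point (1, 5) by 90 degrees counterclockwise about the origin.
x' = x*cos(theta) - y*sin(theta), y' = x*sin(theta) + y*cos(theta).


cos(90) = 0, sin(90) = 1
x' = 1*0 - 5*1 = -5
y' = 1*1 + 5*0 = 1

(-5, 1)


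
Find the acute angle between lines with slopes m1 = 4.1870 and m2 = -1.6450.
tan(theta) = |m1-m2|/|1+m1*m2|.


m1-m2 = 5.832
1+m1*m2 = -5.887615
tan(theta) = |5.832/(-5.887615)| = 0.990554
theta = arctan(|5.832/(-5.887615)|) = 44.7281 degrees (acute angle)

44.7281 degrees


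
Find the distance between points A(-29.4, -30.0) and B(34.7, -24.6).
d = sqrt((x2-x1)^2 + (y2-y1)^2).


dx = 34.7 + 29.4 = 64.1
dy = -24.6 + 30.0 = 5.4
d = sqrt(4108.81 + 29.16) = sqrt(4137.97) = 64.3271

64.3271


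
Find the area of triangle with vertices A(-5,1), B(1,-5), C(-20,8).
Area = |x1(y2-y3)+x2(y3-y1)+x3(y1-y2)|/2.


-5*(-5-8) = 65
1*(8-1) = 7
-20*(1+ 5) = -120
sum = -48
Area = |-48|/2 = 24.0000

24.0000 sq units


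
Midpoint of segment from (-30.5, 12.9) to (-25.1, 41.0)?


Mx = (-30.5 - 25.1)/2 = -55.6/2 = -27.8000
My = (12.9 + 41.0)/2 = 53.9/2 = 26.9500

(-27.8000, 26.9500)


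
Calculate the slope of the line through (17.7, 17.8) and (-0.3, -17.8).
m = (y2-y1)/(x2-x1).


dy = -17.8 - 17.8 = -35.6
dx = -0.3 - 17.7 = -18.0
m = -35.6/(-18.0) = 1.9778

m = 1.9778


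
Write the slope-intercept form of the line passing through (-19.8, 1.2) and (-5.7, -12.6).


m = (-13.8)/(14.1) = -0.9787
b = y1 - m*x1 = 1.2 - (-13.8*(-19.8))/(14.1) = 1.2 - 19.3787 = -18.1787

y = -0.9787x - 18.1787


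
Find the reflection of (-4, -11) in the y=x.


Reflection rule for y=x: (y, x)
(-4, -11) -> (-11, -4)

(-11, -4)


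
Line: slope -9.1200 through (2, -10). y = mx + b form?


y + 10 = -9.1200(x - 2)
y = -9.1200x - 10 + 9.1200*2
y = -9.1200x + 8.2400

y = -9.1200x + 8.2400


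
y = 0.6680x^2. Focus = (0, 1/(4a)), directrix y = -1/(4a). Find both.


a = 0.6680
1/(4a) = 0.3743
Focus = (0, 0.3743)
Directrix: y = -0.3743

Focus = (0, 0.3743), Directrix: y = -0.3743


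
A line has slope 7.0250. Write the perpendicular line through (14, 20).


Perpendicular slope = -1/m1 = -1/7.0250 = -0.1423
b2 = y0 - m2*x0 = 20 + 14/7.0250 = 20 + 1.9929 = 21.9929

y = -0.1423x + 21.9929


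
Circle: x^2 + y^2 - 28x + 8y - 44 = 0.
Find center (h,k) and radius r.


h = -D/2 = 28/2 = 14
k = -E/2 = -8/2 = -4
r^2 = h^2 + k^2 - F = 196 + 16 + 44 = 256
r = 16

Center (14, -4), radius = 16


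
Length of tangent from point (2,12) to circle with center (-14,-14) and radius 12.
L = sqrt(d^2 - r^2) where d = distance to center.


d = sqrt((2+ 14)^2 + (12+ 14)^2) = sqrt(256+676) = 30.5287
L = sqrt(932.0000 - 144) = sqrt(788.0000) = 28.0713

28.0713


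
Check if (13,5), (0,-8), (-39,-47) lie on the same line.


13*(-8+ 47) + 0*(-47-5) - 39*(5+ 8)
= 507 + 0 - 507 = 0

Yes, collinear (determinant = 0)


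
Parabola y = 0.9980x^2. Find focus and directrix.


a = 0.9980
1/(4a) = 0.2505
Focus = (0, 0.2505)
Directrix: y = -0.2505

Focus = (0, 0.2505), Directrix: y = -0.2505


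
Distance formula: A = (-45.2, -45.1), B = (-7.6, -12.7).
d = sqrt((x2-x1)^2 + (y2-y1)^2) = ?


dx = -7.6 + 45.2 = 37.6
dy = -12.7 + 45.1 = 32.4
d = sqrt(1413.76 + 1049.76) = sqrt(2463.52) = 49.6339

49.6339


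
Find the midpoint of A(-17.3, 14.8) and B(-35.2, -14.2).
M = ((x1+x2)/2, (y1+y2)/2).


Mx = (-17.3 - 35.2)/2 = -52.5/2 = -26.2500
My = (14.8 - 14.2)/2 = 0.6/2 = 0.3000

(-26.2500, 0.3000)


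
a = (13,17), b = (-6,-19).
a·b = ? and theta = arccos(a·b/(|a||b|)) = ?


a·b = 13*(-6) + 17*(-19) = -78 - 323 = -401
|a| = sqrt(169+289) = 21.4009
|b| = sqrt(36+361) = 19.9249
cos(theta) = -401/(sqrt(458)*sqrt(397)) = -401/sqrt(181826) = -0.940408
theta = arccos(-401/sqrt(181826)) = 160.1202 degrees

a·b = -401, theta = 160.1202 deg


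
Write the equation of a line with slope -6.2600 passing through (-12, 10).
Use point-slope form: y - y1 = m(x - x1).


y - 10 = -6.2600(x + 12)
y = -6.2600x + 10 + 6.2600*(-12)
y = -6.2600x - 65.1200

y = -6.2600x - 65.1200


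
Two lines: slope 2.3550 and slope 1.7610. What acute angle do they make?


m1-m2 = 0.594
1+m1*m2 = 5.147155
tan(theta) = |0.594/5.147155| = 0.115404
theta = arctan(|0.594/5.147155|) = 6.5830 degrees (acute angle)

6.5830 degrees


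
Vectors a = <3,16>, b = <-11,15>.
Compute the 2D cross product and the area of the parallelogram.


cross = 3*15 - 16*(-11) = 45 + 176 = 221
Parallelogram area = |221| = 221

cross = 221, parallelogram area = 221


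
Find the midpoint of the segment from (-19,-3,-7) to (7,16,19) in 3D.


Mx = (-19+7)/2 = -6.0000
My = (-3+16)/2 = 6.5000
Mz = (-7+19)/2 = 6.0000

M = (-6.0000, 6.5000, 6.0000)


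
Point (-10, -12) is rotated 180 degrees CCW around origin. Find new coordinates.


cos(180) = -1, sin(180) = 0
x' = -10*(-1) + 12*0 = 10
y' = -10*0 - 12*(-1) = 12

(10, 12)


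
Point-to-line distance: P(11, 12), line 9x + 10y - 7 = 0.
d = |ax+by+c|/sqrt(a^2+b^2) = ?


|9*11 + 10*12 - 7| = |212| = 212
sqrt(81 + 100) = sqrt(181) = 13.4536
d = 212/sqrt(181) = 15.7578

15.7578


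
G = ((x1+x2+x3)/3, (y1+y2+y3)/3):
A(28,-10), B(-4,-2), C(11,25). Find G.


Gx = (28- 4+11)/3 = 35/3 = 11.6667
Gy = (-10- 2+25)/3 = 13/3 = 4.3333

G = (11.6667, 4.3333)


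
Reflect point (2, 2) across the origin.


Reflection rule for origin: (-x, -y)
(2, 2) -> (-2, -2)

(-2, -2)


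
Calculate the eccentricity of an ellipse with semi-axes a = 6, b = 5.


c = sqrt(36-25) = sqrt(11) = 3.3166
e = c/a = sqrt(11)/6 = 0.5528

e = 0.5528


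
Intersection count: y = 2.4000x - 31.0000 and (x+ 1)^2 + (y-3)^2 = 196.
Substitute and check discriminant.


Substitute y = 2.4000x - 31.0000: (x+ 1)^2 + (2.4000x- 31.0000-3)^2 = 196
Expand to Ax^2 + Bx + C = 0, where b-k = -34
A = 1+m^2 = 6.76
B = 2(m(b-k) - h) = 2(2.4000*(-34) + 1) = -161.2
C = h^2 + (b-k)^2 - r^2 = 1 + 1156 - 196 = 961
disc = B^2-4AC = 25985.4400 - 25985.4400 = 0
disc = 0

1 intersection point (tangent)


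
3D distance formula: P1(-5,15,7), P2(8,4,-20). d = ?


dx=13, dy=-11, dz=-27
d = sqrt(169+121+729) = sqrt(1019) = 31.9218

31.9218


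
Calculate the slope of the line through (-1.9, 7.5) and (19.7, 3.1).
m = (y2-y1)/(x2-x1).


dy = 3.1 - 7.5 = -4.4
dx = 19.7 + 1.9 = 21.6
m = -4.4/21.6 = -0.2037

m = -0.2037


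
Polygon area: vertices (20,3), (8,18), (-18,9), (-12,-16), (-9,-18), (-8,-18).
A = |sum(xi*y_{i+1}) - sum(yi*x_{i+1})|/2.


sum(xi*y_{i+1}) = 20*18 + 8*9 - 18*(-16) - 12*(-18) - 9*(-18) - 8*3 = 1074
sum(yi*x_{i+1}) = 3*8 + 18*(-18) + 9*(-12) - 16*(-9) - 18*(-8) - 18*20 = -480
Area = |1074 + 480|/2 = 1554/2 = 777.0000

777.0000 sq units


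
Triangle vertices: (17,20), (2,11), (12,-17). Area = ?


17*(11+ 17) = 476
2*(-17-20) = -74
12*(20-11) = 108
sum = 510
Area = |510|/2 = 255.0000

255.0000 sq units


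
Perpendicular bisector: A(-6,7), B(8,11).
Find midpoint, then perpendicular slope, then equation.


Midpoint = (1, 9)
Slope of AB = dy/dx = 4/14 = 0.2857
Perp slope = -dx/dy = -14/4 = -3.5000
b = My - (perp slope)*Mx = 9 + (14*1)/4 = 9 + 3.5000 = 12.5000

y = -3.5000x + 12.5000


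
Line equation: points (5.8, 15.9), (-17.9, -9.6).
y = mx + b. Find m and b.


m = (-25.5)/(-23.7) = 1.0759
b = y1 - m*x1 = 15.9 - (-25.5*5.8)/(-23.7) = 15.9 - 6.2405 = 9.6595

y = 1.0759x + 9.6595


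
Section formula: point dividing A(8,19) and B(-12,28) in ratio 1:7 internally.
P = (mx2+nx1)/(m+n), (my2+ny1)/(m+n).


Px = (1*(-12) + 7*8)/8 = 44/8 = 5.5000
Py = (1*28 + 7*19)/8 = 161/8 = 20.1250

P = (5.5000, 20.1250)


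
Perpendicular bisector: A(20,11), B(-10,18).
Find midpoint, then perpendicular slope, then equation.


Midpoint = (5, 14.5)
Slope of AB = dy/dx = 7/(-30) = -0.2333
Perp slope = -dx/dy = 30/7 = 4.2857
b = My - (perp slope)*Mx = 14.5 + (-30*5)/7 = 14.5 - 21.4286 = -6.9286

y = 4.2857x - 6.9286


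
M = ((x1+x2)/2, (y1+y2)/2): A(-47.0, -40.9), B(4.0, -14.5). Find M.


Mx = (-47.0 + 4.0)/2 = -43.0/2 = -21.5000
My = (-40.9 - 14.5)/2 = -55.4/2 = -27.7000

(-21.5000, -27.7000)


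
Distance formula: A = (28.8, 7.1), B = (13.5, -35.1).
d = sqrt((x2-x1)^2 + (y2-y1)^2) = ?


dx = 13.5 - 28.8 = -15.3
dy = -35.1 - 7.1 = -42.2
d = sqrt(234.09 + 1780.84) = sqrt(2014.93) = 44.8880

44.8880


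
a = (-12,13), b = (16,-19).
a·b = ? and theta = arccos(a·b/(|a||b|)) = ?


a·b = -12*16 + 13*(-19) = -192 - 247 = -439
|a| = sqrt(144+169) = 17.6918
|b| = sqrt(256+361) = 24.8395
cos(theta) = -439/(sqrt(313)*sqrt(617)) = -439/sqrt(193121) = -0.998964
theta = arccos(-439/sqrt(193121)) = 177.3915 degrees

a·b = -439, theta = 177.3915 deg


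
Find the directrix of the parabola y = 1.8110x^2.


a = 1.8110
1/(4a) = 0.1380
directrix: y = -0.1380 = -0.1380

y = -0.1380


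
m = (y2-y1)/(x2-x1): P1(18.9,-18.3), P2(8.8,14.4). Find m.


dy = 14.4 + 18.3 = 32.7
dx = 8.8 - 18.9 = -10.1
m = 32.7/(-10.1) = -3.2376

m = -3.2376


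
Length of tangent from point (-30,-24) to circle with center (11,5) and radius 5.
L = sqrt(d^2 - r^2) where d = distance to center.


d = sqrt((-30-11)^2 + (-24-5)^2) = sqrt(1681+841) = 50.2195
L = sqrt(2522.0000 - 25) = sqrt(2497.0000) = 49.9700

49.9700


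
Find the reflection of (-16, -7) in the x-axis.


Reflection rule for x-axis: (x, -y)
(-16, -7) -> (-16, 7)

(-16, 7)


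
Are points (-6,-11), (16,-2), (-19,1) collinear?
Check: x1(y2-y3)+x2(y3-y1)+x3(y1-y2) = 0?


-6*(-2-1) + 16*(1+ 11) - 19*(-11+ 2)
= 18 + 192 + 171 = 381

No, not collinear (determinant = 381)


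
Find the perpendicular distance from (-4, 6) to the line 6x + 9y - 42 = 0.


|6*(-4) + 9*6 - 42| = |-12| = 12
sqrt(36 + 81) = sqrt(117) = 10.8167
d = 12/sqrt(117) = 1.1094

1.1094


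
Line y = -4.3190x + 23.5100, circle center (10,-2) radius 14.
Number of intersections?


Substitute y = -4.3190x + 23.5100: (x-10)^2 + (-4.3190x+23.5100+ 2)^2 = 196
Expand to Ax^2 + Bx + C = 0, where b-k = 25.51
A = 1+m^2 = 19.653761
B = 2(m(b-k) - h) = 2(-4.3190*25.51 - 10) = -240.35538
C = h^2 + (b-k)^2 - r^2 = 100 + 650.7601 - 196 = 554.7601
disc = B^2-4AC = 57770.7087 - 43612.4897 = 14158.2190
disc > 0

2 intersection points


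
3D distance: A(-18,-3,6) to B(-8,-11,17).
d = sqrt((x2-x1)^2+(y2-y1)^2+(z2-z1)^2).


dx=10, dy=-8, dz=11
d = sqrt(100+64+121) = sqrt(285) = 16.8819

16.8819


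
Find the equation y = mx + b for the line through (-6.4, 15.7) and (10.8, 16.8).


m = (1.1)/(17.2) = 0.0640
b = y1 - m*x1 = 15.7 - (1.1*(-6.4))/(17.2) = 15.7 + 0.4093 = 16.1093

y = 0.0640x + 16.1093


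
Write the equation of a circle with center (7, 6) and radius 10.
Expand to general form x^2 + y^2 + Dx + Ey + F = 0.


(x-7)^2 + (y-6)^2 = 10^2
D = -2h = -14, E = -2k = -12
F = h^2+k^2-r^2 = 49+36-100 = -15

x^2 + y^2 - 14x - 12y - 15 = 0


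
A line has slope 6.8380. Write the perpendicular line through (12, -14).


Perpendicular slope = -1/m1 = -1/6.8380 = -0.1462
b2 = y0 - m2*x0 = -14 + 12/6.8380 = -14 + 1.7549 = -12.2451

y = -0.1462x - 12.2451


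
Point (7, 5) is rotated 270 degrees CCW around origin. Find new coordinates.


cos(270) = 0, sin(270) = -1
x' = 7*0 - 5*(-1) = 5
y' = 7*(-1) + 5*0 = -7

(5, -7)


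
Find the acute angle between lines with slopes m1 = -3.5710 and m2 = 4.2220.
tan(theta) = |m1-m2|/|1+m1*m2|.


m1-m2 = -7.793
1+m1*m2 = -14.076762
tan(theta) = |-7.793/(-14.076762)| = 0.553607
theta = arctan(|-7.793/(-14.076762)|) = 28.9692 degrees (acute angle)

28.9692 degrees


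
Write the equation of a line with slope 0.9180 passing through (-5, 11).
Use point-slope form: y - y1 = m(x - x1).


y - 11 = 0.9180(x + 5)
y = 0.9180x + 11 - 0.9180*(-5)
y = 0.9180x + 15.5900

y = 0.9180x + 15.5900


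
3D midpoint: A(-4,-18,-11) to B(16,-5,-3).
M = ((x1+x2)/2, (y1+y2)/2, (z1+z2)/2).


Mx = (-4+16)/2 = 6.0000
My = (-18- 5)/2 = -11.5000
Mz = (-11- 3)/2 = -7.0000

M = (6.0000, -11.5000, -7.0000)


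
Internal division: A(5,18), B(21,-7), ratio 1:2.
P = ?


Px = (1*21 + 2*5)/3 = 31/3 = 10.3333
Py = (1*(-7) + 2*18)/3 = 29/3 = 9.6667

P = (10.3333, 9.6667)


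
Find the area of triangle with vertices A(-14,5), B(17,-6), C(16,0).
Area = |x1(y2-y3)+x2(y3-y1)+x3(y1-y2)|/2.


-14*(-6-0) = 84
17*(0-5) = -85
16*(5+ 6) = 176
sum = 175
Area = |175|/2 = 87.5000

87.5000 sq units


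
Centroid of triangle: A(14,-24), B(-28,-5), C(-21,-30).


Gx = (14- 28- 21)/3 = -35/3 = -11.6667
Gy = (-24- 5- 30)/3 = -59/3 = -19.6667

G = (-11.6667, -19.6667)


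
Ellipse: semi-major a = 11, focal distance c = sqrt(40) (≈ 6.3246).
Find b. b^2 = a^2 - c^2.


b^2 = 11^2 - (sqrt(40))^2 = 121 - 40 = 81
b = sqrt(81) = 9

b = 9


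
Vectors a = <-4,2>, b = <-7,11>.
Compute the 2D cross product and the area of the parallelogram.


cross = -4*11 - 2*(-7) = -44 + 14 = -30
Parallelogram area = |-30| = 30

cross = -30, parallelogram area = 30


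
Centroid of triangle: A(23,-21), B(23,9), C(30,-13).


Gx = (23+23+30)/3 = 76/3 = 25.3333
Gy = (-21+9- 13)/3 = -25/3 = -8.3333

G = (25.3333, -8.3333)


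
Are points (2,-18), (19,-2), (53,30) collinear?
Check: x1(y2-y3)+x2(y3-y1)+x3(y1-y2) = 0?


2*(-2-30) + 19*(30+ 18) + 53*(-18+ 2)
= -64 + 912 - 848 = 0

Yes, collinear (determinant = 0)


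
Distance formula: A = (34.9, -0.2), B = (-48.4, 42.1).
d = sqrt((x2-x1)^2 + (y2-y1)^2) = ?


dx = -48.4 - 34.9 = -83.3
dy = 42.1 + 0.2 = 42.3
d = sqrt(6938.89 + 1789.29) = sqrt(8728.18) = 93.4247

93.4247


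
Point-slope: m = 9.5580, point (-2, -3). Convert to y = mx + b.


y + 3 = 9.5580(x + 2)
y = 9.5580x - 3 - 9.5580*(-2)
y = 9.5580x + 16.1160

y = 9.5580x + 16.1160


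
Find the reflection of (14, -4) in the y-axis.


Reflection rule for y-axis: (-x, y)
(14, -4) -> (-14, -4)

(-14, -4)


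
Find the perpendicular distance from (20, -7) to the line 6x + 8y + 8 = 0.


|6*20 + 8*(-7) + 8| = |72| = 72
sqrt(36 + 64) = sqrt(100) = 10.0000
d = 72/sqrt(100) = 7.2000

7.2000


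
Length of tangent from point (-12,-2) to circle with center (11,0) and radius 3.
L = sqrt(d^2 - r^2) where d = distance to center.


d = sqrt((-12-11)^2 + (-2-0)^2) = sqrt(529+4) = 23.0868
L = sqrt(533.0000 - 9) = sqrt(524.0000) = 22.8910

22.8910


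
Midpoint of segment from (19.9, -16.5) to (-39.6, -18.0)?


Mx = (19.9 - 39.6)/2 = -19.7/2 = -9.8500
My = (-16.5 - 18.0)/2 = -34.5/2 = -17.2500

(-9.8500, -17.2500)


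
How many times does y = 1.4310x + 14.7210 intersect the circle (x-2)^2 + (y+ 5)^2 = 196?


Substitute y = 1.4310x + 14.7210: (x-2)^2 + (1.4310x+14.7210+ 5)^2 = 196
Expand to Ax^2 + Bx + C = 0, where b-k = 19.721
A = 1+m^2 = 3.047761
B = 2(m(b-k) - h) = 2(1.4310*19.721 - 2) = 52.441502
C = h^2 + (b-k)^2 - r^2 = 4 + 388.917841 - 196 = 196.917841
disc = B^2-4AC = 2750.1111 - 2400.6341 = 349.4770
disc > 0

2 intersection points


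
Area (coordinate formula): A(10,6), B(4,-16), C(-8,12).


10*(-16-12) = -280
4*(12-6) = 24
-8*(6+ 16) = -176
sum = -432
Area = |-432|/2 = 216.0000

216.0000 sq units


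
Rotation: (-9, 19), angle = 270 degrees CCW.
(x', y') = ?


cos(270) = 0, sin(270) = -1
x' = -9*0 - 19*(-1) = 19
y' = -9*(-1) + 19*0 = 9

(19, 9)


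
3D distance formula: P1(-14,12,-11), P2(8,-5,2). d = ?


dx=22, dy=-17, dz=13
d = sqrt(484+289+169) = sqrt(942) = 30.6920

30.6920


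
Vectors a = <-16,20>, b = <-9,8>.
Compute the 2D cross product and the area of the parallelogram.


cross = -16*8 - 20*(-9) = -128 + 180 = 52
Parallelogram area = |52| = 52

cross = 52, parallelogram area = 52


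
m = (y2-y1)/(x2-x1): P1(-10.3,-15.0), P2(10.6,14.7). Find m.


dy = 14.7 + 15.0 = 29.7
dx = 10.6 + 10.3 = 20.9
m = 29.7/20.9 = 1.4211

m = 1.4211


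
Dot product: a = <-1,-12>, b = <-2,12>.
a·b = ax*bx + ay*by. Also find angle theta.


a·b = -1*(-2) - 12*12 = 2 - 144 = -142
|a| = sqrt(1+144) = 12.0416
|b| = sqrt(4+144) = 12.1655
cos(theta) = -142/(sqrt(145)*sqrt(148)) = -142/sqrt(21460) = -0.969334
theta = arccos(-142/sqrt(21460)) = 165.7740 degrees

a·b = -142, theta = 165.7740 deg


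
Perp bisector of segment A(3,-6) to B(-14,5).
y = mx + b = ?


Midpoint = (-5.5, -0.5)
Slope of AB = dy/dx = 11/(-17) = -0.6471
Perp slope = -dx/dy = 17/11 = 1.5455
b = My - (perp slope)*Mx = -0.5 + (-17*(-5.5))/11 = -0.5 + 8.5000 = 8.0000

y = 1.5455x + 8.0000


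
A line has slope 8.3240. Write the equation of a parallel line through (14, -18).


Parallel lines have equal slopes.
m2 = 8.3240
b2 = -18 - 8.3240*14 = -134.5360

y = 8.3240x - 134.5360


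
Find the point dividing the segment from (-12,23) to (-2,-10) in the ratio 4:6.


Px = (4*(-2) + 6*(-12))/10 = -80/10 = -8.0000
Py = (4*(-10) + 6*23)/10 = 98/10 = 9.8000

P = (-8.0000, 9.8000)


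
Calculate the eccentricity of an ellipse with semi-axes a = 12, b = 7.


c = sqrt(144-49) = sqrt(95) = 9.7468
e = c/a = sqrt(95)/12 = 0.8122

e = 0.8122


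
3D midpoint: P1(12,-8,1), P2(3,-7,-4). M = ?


Mx = (12+3)/2 = 7.5000
My = (-8- 7)/2 = -7.5000
Mz = (1- 4)/2 = -1.5000

M = (7.5000, -7.5000, -1.5000)


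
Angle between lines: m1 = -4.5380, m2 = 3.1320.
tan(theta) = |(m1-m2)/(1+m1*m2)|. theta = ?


m1-m2 = -7.67
1+m1*m2 = -13.213016
tan(theta) = |-7.67/(-13.213016)| = 0.580488
theta = arctan(|-7.67/(-13.213016)|) = 30.1347 degrees (acute angle)

30.1347 degrees


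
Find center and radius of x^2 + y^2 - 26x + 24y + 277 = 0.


h = -D/2 = 26/2 = 13
k = -E/2 = -24/2 = -12
r^2 = h^2 + k^2 - F = 169 + 144 - 277 = 36
r = 6

Center (13, -12), radius = 6


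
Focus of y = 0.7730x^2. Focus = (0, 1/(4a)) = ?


a = 0.7730
4a = 3.0920
focus = (0, 1/3.0920) = (0, 0.3234)

Focus = (0, 0.3234)


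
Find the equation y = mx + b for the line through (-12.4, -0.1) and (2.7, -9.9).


m = (-9.8)/(15.1) = -0.6490
b = y1 - m*x1 = -0.1 - (-9.8*(-12.4))/(15.1) = -0.1 - 8.0477 = -8.1477

y = -0.6490x - 8.1477


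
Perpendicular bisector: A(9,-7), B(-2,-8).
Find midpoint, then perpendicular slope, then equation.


Midpoint = (3.5, -7.5)
Slope of AB = dy/dx = -1/(-11) = 0.0909
Perp slope = -dx/dy = -11/1 = -11.0000
b = My - (perp slope)*Mx = -7.5 + (-11*3.5)/(-1) = -7.5 + 38.5000 = 31.0000

y = -11.0000x + 31.0000


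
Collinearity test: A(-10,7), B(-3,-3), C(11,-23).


-10*(-3+ 23) - 3*(-23-7) + 11*(7+ 3)
= -200 + 90 + 110 = 0

Yes, collinear (determinant = 0)


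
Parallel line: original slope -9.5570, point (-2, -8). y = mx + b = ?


Parallel lines have equal slopes.
m2 = -9.5570
b2 = -8 + 9.5570*(-2) = -27.1140

y = -9.5570x - 27.1140


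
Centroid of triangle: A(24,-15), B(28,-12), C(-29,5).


Gx = (24+28- 29)/3 = 23/3 = 7.6667
Gy = (-15- 12+5)/3 = -22/3 = -7.3333

G = (7.6667, -7.3333)


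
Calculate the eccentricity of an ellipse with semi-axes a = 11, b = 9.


c = sqrt(121-81) = sqrt(40) = 6.3246
e = c/a = sqrt(40)/11 = 0.5750

e = 0.5750


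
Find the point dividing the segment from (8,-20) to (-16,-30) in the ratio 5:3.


Px = (5*(-16) + 3*8)/8 = -56/8 = -7.0000
Py = (5*(-30) + 3*(-20))/8 = -210/8 = -26.2500

P = (-7.0000, -26.2500)


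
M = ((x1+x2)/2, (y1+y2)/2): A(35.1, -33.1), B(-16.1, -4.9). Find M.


Mx = (35.1 - 16.1)/2 = 19.0/2 = 9.5000
My = (-33.1 - 4.9)/2 = -38.0/2 = -19.0000

(9.5000, -19.0000)


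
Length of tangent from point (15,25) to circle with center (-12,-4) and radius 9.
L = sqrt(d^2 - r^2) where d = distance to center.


d = sqrt((15+ 12)^2 + (25+ 4)^2) = sqrt(729+841) = 39.6232
L = sqrt(1570.0000 - 81) = sqrt(1489.0000) = 38.5876

38.5876


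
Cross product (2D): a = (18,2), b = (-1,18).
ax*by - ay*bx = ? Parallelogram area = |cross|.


cross = 18*18 - 2*(-1) = 324 + 2 = 326
Parallelogram area = |326| = 326

cross = 326, parallelogram area = 326


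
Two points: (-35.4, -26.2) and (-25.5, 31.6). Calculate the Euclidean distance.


dx = -25.5 + 35.4 = 9.9
dy = 31.6 + 26.2 = 57.8
d = sqrt(98.01 + 3340.84) = sqrt(3438.85) = 58.6417

58.6417


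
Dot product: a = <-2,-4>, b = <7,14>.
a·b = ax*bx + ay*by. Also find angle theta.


a·b = -2*7 - 4*14 = -14 - 56 = -70
|a| = sqrt(4+16) = 4.4721
|b| = sqrt(49+196) = 15.6525
cos(theta) = -70/(sqrt(20)*sqrt(245)) = -70/sqrt(4900) = -1
theta = arccos(-70/sqrt(4900)) = 180.0000 degrees

a·b = -70, theta = 180.0000 deg


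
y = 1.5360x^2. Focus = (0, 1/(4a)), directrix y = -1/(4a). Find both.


a = 1.5360
1/(4a) = 0.1628
Focus = (0, 0.1628)
Directrix: y = -0.1628

Focus = (0, 0.1628), Directrix: y = -0.1628


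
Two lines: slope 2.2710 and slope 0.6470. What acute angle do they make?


m1-m2 = 1.624
1+m1*m2 = 2.469337
tan(theta) = |1.624/2.469337| = 0.657666
theta = arctan(|1.624/2.469337|) = 33.3316 degrees (acute angle)

33.3316 degrees


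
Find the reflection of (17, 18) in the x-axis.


Reflection rule for x-axis: (x, -y)
(17, 18) -> (17, -18)

(17, -18)


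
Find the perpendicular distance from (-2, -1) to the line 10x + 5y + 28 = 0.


|10*(-2) + 5*(-1) + 28| = |3| = 3
sqrt(100 + 25) = sqrt(125) = 11.1803
d = 3/sqrt(125) = 0.2683

0.2683


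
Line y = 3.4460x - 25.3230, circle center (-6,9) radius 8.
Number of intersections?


Substitute y = 3.4460x - 25.3230: (x+ 6)^2 + (3.4460x- 25.3230-9)^2 = 64
Expand to Ax^2 + Bx + C = 0, where b-k = -34.323
A = 1+m^2 = 12.874916
B = 2(m(b-k) - h) = 2(3.4460*(-34.323) + 6) = -224.554116
C = h^2 + (b-k)^2 - r^2 = 36 + 1178.068329 - 64 = 1150.068329
disc = B^2-4AC = 50424.5510 - 59228.1325 = -8803.5815
disc < 0

0 intersection points


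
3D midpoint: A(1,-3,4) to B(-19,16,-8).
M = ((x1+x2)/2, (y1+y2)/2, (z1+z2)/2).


Mx = (1- 19)/2 = -9.0000
My = (-3+16)/2 = 6.5000
Mz = (4- 8)/2 = -2.0000

M = (-9.0000, 6.5000, -2.0000)


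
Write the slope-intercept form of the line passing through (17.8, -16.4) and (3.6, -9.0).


m = (7.4)/(-14.2) = -0.5211
b = y1 - m*x1 = -16.4 - (7.4*17.8)/(-14.2) = -16.4 + 9.2761 = -7.1239

y = -0.5211x - 7.1239


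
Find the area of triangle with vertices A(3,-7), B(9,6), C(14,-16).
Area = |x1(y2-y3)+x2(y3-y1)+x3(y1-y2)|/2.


3*(6+ 16) = 66
9*(-16+ 7) = -81
14*(-7-6) = -182
sum = -197
Area = |-197|/2 = 98.5000

98.5000 sq units


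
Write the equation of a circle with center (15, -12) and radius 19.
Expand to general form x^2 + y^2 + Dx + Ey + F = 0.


(x-15)^2 + (y+ 12)^2 = 19^2
D = -2h = -30, E = -2k = 24
F = h^2+k^2-r^2 = 225+144-361 = 8

x^2 + y^2 - 30x + 24y + 8 = 0


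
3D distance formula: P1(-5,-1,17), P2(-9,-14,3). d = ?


dx=-4, dy=-13, dz=-14
d = sqrt(16+169+196) = sqrt(381) = 19.5192

19.5192


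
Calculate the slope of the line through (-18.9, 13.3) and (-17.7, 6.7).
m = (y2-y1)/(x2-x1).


dy = 6.7 - 13.3 = -6.6
dx = -17.7 + 18.9 = 1.2
m = -6.6/1.2 = -5.5000

m = -5.5000


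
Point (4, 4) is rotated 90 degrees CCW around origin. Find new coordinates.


cos(90) = 0, sin(90) = 1
x' = 4*0 - 4*1 = -4
y' = 4*1 + 4*0 = 4

(-4, 4)


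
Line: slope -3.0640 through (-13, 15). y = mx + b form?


y - 15 = -3.0640(x + 13)
y = -3.0640x + 15 + 3.0640*(-13)
y = -3.0640x - 24.8320

y = -3.0640x - 24.8320


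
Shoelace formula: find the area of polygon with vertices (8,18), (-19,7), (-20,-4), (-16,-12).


sum(xi*y_{i+1}) = 8*7 - 19*(-4) - 20*(-12) - 16*18 = 84
sum(yi*x_{i+1}) = 18*(-19) + 7*(-20) - 4*(-16) - 12*8 = -514
Area = |84 + 514|/2 = 598/2 = 299.0000

299.0000 sq units


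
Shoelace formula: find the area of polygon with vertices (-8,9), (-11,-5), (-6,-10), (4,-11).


sum(xi*y_{i+1}) = -8*(-5) - 11*(-10) - 6*(-11) + 4*9 = 252
sum(yi*x_{i+1}) = 9*(-11) - 5*(-6) - 10*4 - 11*(-8) = -21
Area = |252 + 21|/2 = 273/2 = 136.5000

136.5000 sq units


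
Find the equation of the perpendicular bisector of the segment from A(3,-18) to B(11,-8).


Midpoint = (7, -13)
Slope of AB = dy/dx = 10/8 = 1.2500
Perp slope = -dx/dy = -8/10 = -0.8000
b = My - (perp slope)*Mx = -13 + (8*7)/10 = -13 + 5.6000 = -7.4000

y = -0.8000x - 7.4000


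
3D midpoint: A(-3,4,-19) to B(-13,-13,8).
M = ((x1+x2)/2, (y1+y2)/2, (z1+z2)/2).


Mx = (-3- 13)/2 = -8.0000
My = (4- 13)/2 = -4.5000
Mz = (-19+8)/2 = -5.5000

M = (-8.0000, -4.5000, -5.5000)


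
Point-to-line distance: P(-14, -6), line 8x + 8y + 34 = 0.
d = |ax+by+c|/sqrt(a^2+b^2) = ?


|8*(-14) + 8*(-6) + 34| = |-126| = 126
sqrt(64 + 64) = sqrt(128) = 11.3137
d = 126/sqrt(128) = 11.1369

11.1369


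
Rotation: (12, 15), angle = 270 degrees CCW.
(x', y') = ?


cos(270) = 0, sin(270) = -1
x' = 12*0 - 15*(-1) = 15
y' = 12*(-1) + 15*0 = -12

(15, -12)


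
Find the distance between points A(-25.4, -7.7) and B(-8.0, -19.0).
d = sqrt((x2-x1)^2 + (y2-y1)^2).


dx = -8.0 + 25.4 = 17.4
dy = -19.0 + 7.7 = -11.3
d = sqrt(302.76 + 127.69) = sqrt(430.45) = 20.7473

20.7473


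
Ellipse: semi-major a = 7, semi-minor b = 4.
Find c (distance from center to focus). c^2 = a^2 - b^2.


c^2 = 7^2 - 4^2 = 49 - 16 = 33
c = sqrt(33) = 5.7446

c = 5.7446


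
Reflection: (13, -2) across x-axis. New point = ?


Reflection rule for x-axis: (x, -y)
(13, -2) -> (13, 2)

(13, 2)


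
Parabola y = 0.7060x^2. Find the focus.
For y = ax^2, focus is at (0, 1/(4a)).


a = 0.7060
4a = 2.8240
focus = (0, 1/2.8240) = (0, 0.3541)

Focus = (0, 0.3541)


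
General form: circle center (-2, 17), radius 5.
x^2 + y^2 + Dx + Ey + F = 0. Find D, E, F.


(x+ 2)^2 + (y-17)^2 = 5^2
D = -2h = 4, E = -2k = -34
F = h^2+k^2-r^2 = 4+289-25 = 268

D = 4, E = -34, F = 268


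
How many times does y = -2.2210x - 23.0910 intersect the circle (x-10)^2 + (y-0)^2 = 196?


Substitute y = -2.2210x - 23.0910: (x-10)^2 + (-2.2210x- 23.0910-0)^2 = 196
Expand to Ax^2 + Bx + C = 0, where b-k = -23.091
A = 1+m^2 = 5.932841
B = 2(m(b-k) - h) = 2(-2.2210*(-23.091) - 10) = 82.570222
C = h^2 + (b-k)^2 - r^2 = 100 + 533.194281 - 196 = 437.194281
disc = B^2-4AC = 6817.8416 - 10375.2166 = -3557.3750
disc < 0

0 intersection points
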